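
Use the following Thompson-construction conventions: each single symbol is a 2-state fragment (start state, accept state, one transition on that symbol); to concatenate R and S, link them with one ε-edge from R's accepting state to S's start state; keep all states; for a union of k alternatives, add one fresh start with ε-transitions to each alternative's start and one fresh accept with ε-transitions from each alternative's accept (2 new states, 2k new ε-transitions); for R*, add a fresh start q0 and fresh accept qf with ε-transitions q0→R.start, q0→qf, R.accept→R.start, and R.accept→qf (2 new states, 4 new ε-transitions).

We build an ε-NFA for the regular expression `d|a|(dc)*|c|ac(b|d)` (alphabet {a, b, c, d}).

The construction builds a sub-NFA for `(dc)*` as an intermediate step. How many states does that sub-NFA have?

6

Fragment for `(dc)*`:
Each of the 2 symbol leaves contributes a 2-state fragment.
  dc = 4 states
  (dc)* = 6 states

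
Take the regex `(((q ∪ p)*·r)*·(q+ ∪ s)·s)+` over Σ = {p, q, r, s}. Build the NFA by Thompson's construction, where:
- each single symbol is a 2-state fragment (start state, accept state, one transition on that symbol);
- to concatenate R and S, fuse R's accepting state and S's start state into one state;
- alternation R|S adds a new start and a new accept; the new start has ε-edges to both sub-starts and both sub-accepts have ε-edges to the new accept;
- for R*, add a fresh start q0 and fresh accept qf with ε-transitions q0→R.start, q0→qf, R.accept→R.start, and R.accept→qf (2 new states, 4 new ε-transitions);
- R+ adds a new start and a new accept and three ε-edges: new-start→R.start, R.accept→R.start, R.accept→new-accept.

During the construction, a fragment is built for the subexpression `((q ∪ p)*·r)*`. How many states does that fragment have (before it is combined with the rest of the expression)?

11

Fragment for `((q ∪ p)*·r)*`:
Each of the 3 symbol leaves contributes a 2-state fragment.
  q ∪ p → 6 states
  (q ∪ p)* → 8 states
  (q ∪ p)*·r → 9 states
  ((q ∪ p)*·r)* → 11 states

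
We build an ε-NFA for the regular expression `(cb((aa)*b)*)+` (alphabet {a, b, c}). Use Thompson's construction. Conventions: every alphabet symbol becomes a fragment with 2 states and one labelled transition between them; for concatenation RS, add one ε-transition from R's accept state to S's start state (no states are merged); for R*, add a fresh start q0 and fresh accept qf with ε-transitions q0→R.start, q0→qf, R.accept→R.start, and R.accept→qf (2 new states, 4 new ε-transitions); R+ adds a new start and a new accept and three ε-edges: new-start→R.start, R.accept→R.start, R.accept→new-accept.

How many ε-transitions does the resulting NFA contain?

Per subexpression:
Each of the 5 symbol leaves contributes 0 ε-transitions.
  aa : 1 ε-transition
  (aa)* : 5 ε-transitions
  (aa)*b : 6 ε-transitions
  ((aa)*b)* : 10 ε-transitions
  cb((aa)*b)* : 12 ε-transitions
  (cb((aa)*b)*)+ : 15 ε-transitions

15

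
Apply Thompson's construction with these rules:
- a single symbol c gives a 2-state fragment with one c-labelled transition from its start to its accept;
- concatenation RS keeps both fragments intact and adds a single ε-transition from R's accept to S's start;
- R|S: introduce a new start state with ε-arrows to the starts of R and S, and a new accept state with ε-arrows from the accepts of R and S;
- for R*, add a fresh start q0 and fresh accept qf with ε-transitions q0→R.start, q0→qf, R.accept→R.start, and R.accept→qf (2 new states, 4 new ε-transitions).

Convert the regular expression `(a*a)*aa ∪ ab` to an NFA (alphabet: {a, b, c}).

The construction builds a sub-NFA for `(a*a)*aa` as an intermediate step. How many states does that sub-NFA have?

Fragment for `(a*a)*aa`:
Each of the 4 symbol leaves contributes a 2-state fragment.
  a* → 4 states
  a*a → 6 states
  (a*a)* → 8 states
  (a*a)*aa → 12 states

12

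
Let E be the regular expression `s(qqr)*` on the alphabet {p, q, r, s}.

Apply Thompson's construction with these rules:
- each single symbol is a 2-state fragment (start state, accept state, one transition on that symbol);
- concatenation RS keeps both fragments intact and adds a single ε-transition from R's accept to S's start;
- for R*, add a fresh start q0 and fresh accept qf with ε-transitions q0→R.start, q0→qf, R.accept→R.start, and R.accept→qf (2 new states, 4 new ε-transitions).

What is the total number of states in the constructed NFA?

Building bottom-up:
Each of the 4 symbol leaves contributes a 2-state fragment.
  qqr → 6 states
  (qqr)* → 8 states
  s(qqr)* → 10 states

10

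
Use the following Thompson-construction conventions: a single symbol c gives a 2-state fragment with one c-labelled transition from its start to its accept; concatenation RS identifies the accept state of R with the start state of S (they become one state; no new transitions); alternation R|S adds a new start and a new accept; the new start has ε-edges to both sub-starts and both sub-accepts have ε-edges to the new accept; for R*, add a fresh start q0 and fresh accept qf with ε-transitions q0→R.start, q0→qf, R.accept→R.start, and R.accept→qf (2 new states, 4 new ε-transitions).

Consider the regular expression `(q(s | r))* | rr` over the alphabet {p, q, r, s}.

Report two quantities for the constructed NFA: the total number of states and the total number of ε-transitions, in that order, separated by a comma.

14, 12

Bottom-up over the parse tree:
Each of the 5 symbol leaves contributes 2 states and 0 ε-transitions.
  s | r : 6 states, 4 ε-transitions
  q(s | r) : 7 states, 4 ε-transitions
  (q(s | r))* : 9 states, 8 ε-transitions
  rr : 3 states, 0 ε-transitions
  (q(s | r))* | rr : 14 states, 12 ε-transitions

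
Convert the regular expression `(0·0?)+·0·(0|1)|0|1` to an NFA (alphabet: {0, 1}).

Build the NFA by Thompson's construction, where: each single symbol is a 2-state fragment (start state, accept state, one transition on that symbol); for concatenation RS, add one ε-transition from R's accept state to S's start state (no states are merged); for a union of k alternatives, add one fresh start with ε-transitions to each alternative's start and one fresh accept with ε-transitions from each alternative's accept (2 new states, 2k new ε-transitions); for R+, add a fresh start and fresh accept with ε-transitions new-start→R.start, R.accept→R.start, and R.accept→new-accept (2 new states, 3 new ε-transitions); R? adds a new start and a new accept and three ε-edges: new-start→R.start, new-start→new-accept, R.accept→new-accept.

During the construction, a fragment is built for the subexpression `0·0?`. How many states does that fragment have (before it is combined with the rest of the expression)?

6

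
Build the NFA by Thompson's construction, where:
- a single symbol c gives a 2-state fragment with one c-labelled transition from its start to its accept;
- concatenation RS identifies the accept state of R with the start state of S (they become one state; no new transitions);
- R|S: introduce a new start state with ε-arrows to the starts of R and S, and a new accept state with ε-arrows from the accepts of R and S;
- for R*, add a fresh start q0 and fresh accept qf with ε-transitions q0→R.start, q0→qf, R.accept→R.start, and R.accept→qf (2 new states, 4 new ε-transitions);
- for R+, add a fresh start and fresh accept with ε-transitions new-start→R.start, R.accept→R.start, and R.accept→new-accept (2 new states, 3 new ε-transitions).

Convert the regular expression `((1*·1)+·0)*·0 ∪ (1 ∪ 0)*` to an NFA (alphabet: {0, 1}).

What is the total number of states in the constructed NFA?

By structural recursion:
Each of the 6 symbol leaves contributes a 2-state fragment.
  1* : 4 states
  1*·1 : 5 states
  (1*·1)+ : 7 states
  (1*·1)+·0 : 8 states
  ((1*·1)+·0)* : 10 states
  ((1*·1)+·0)*·0 : 11 states
  1 ∪ 0 : 6 states
  (1 ∪ 0)* : 8 states
  ((1*·1)+·0)*·0 ∪ (1 ∪ 0)* : 21 states

21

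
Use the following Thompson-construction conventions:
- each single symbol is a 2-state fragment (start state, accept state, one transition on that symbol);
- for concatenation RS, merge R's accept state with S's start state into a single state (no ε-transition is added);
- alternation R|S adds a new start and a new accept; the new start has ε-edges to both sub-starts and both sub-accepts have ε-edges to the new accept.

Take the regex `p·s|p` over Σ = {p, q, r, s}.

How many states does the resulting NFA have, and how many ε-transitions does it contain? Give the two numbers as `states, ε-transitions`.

7, 4

Building bottom-up:
Each of the 3 symbol leaves contributes 2 states and 0 ε-transitions.
  p·s : 3 states, 0 ε-transitions
  p·s|p : 7 states, 4 ε-transitions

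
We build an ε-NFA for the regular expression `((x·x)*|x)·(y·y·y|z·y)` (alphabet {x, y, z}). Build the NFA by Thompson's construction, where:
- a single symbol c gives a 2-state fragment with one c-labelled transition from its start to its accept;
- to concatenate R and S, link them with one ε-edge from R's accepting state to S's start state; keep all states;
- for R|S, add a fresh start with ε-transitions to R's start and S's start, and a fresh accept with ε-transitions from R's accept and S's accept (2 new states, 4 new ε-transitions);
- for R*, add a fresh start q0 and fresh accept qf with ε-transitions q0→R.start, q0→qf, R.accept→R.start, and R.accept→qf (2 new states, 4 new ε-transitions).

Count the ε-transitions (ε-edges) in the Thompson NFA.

Recursing over subexpressions:
Each of the 8 symbol leaves contributes 0 ε-transitions.
  x·x — 1 ε-transition
  (x·x)* — 5 ε-transitions
  (x·x)*|x — 9 ε-transitions
  y·y·y — 2 ε-transitions
  z·y — 1 ε-transition
  y·y·y|z·y — 7 ε-transitions
  ((x·x)*|x)·(y·y·y|z·y) — 17 ε-transitions

17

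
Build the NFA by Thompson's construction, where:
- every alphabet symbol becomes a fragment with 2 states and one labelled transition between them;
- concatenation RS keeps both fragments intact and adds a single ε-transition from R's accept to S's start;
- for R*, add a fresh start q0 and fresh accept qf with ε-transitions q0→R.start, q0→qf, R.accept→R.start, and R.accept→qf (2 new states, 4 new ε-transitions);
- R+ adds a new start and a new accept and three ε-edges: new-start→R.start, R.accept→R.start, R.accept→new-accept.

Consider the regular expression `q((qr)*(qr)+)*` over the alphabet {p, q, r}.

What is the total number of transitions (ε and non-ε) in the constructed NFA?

20

Building bottom-up:
Each of the 5 symbol leaves contributes 1 transition (1 symbol, 0 ε).
  qr → 3 transitions (2 symbol, 1 ε)
  (qr)* → 7 transitions (2 symbol, 5 ε)
  qr → 3 transitions (2 symbol, 1 ε)
  (qr)+ → 6 transitions (2 symbol, 4 ε)
  (qr)*(qr)+ → 14 transitions (4 symbol, 10 ε)
  ((qr)*(qr)+)* → 18 transitions (4 symbol, 14 ε)
  q((qr)*(qr)+)* → 20 transitions (5 symbol, 15 ε)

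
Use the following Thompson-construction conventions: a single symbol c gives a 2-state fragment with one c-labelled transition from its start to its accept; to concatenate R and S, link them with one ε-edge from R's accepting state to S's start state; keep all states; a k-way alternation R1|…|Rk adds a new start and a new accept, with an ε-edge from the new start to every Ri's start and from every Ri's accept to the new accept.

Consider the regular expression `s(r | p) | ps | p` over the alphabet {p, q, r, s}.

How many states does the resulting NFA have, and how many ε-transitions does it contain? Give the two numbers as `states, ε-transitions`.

16, 12

Per subexpression:
Each of the 6 symbol leaves contributes 2 states and 0 ε-transitions.
  r | p → 6 states, 4 ε-transitions
  s(r | p) → 8 states, 5 ε-transitions
  ps → 4 states, 1 ε-transition
  s(r | p) | ps | p → 16 states, 12 ε-transitions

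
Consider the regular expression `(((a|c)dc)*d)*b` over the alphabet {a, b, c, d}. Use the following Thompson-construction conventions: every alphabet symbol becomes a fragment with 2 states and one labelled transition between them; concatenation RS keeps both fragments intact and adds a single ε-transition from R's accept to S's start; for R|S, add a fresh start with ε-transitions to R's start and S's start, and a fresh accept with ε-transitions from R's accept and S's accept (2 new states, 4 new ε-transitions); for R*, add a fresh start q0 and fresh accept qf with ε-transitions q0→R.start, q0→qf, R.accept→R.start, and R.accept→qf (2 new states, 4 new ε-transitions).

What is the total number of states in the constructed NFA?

18

Bottom-up over the parse tree:
Each of the 6 symbol leaves contributes a 2-state fragment.
  a|c — 6 states
  (a|c)dc — 10 states
  ((a|c)dc)* — 12 states
  ((a|c)dc)*d — 14 states
  (((a|c)dc)*d)* — 16 states
  (((a|c)dc)*d)*b — 18 states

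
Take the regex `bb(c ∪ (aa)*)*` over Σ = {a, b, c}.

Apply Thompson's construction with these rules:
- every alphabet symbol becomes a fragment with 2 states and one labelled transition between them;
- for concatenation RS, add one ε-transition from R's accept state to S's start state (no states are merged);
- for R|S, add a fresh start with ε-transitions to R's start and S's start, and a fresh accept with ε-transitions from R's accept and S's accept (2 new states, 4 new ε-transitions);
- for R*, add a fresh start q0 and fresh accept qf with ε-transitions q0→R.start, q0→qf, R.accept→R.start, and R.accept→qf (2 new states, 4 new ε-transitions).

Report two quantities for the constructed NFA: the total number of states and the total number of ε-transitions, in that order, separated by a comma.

16, 15

Recursing over subexpressions:
Each of the 5 symbol leaves contributes 2 states and 0 ε-transitions.
  aa — 4 states, 1 ε-transition
  (aa)* — 6 states, 5 ε-transitions
  c ∪ (aa)* — 10 states, 9 ε-transitions
  (c ∪ (aa)*)* — 12 states, 13 ε-transitions
  bb(c ∪ (aa)*)* — 16 states, 15 ε-transitions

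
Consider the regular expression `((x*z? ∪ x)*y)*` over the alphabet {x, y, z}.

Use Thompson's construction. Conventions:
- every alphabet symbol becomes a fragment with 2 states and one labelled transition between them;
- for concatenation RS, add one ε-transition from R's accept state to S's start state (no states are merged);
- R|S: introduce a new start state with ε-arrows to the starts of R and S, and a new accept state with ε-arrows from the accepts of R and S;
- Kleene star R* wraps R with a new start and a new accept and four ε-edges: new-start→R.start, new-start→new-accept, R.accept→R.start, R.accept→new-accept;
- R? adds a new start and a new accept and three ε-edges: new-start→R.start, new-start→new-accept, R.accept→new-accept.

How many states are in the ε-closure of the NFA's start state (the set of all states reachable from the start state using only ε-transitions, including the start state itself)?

14

Let C(F) = |ε-closure(F.start)| within fragment F, and note whether F accepts ε. Symbol fragments have C = 1 and do not accept ε. Then:
  x* — the star's fresh start ε-reaches both the body's start and the fresh accept: |ε-closure| = 2 + 1 = 3
  z? — |ε-closure| = 1 (new start) + 1 (body) + 1 (new accept, via ε) = 3
  x*z? — |ε-closure| = 3 + 3 = 6 (closure spills across the concat boundary because the left factor accepts ε)
  x*z? ∪ x — |ε-closure| = 1 (new start) + (6 + 1) + 1 (new accept, since some branch ε-reaches its own accept) = 9
  (x*z? ∪ x)* — the star's fresh start ε-reaches both the body's start and the fresh accept: |ε-closure| = 2 + 9 = 11
  (x*z? ∪ x)*y — the left operand accepts ε, so the closure extends into the next operand (via the concat ε-link); |ε-closure| = 11 + 1 = 12
  ((x*z? ∪ x)*y)* — the star's fresh start ε-reaches both the body's start and the fresh accept: |ε-closure| = 2 + 12 = 14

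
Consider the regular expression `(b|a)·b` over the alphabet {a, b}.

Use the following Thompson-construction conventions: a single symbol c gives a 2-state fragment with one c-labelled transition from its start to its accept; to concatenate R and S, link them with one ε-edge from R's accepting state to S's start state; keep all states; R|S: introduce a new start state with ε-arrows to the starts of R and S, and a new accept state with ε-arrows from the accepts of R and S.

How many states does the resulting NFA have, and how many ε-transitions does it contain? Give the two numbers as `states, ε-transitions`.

8, 5

Recursing over subexpressions:
Each of the 3 symbol leaves contributes 2 states and 0 ε-transitions.
  b|a = 6 states, 4 ε-transitions
  (b|a)·b = 8 states, 5 ε-transitions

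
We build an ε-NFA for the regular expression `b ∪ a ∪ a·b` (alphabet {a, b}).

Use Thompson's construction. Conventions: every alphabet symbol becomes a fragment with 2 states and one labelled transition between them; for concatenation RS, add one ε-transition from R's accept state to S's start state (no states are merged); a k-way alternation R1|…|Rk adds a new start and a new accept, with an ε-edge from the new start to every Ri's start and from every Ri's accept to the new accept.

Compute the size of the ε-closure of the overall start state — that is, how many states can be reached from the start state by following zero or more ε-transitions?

Compute the ε-closure size of each fragment's start state recursively; a symbol fragment's start has no outgoing ε-edge, so its closure is just itself (size 1).
  a·b : same as the first factor's closure: |ε-closure| = 1
  b ∪ a ∪ a·b : |ε-closure| = 1 + 1 + 1 + 1 = 4 (the new accept is not ε-reachable since no branch accepts ε)

4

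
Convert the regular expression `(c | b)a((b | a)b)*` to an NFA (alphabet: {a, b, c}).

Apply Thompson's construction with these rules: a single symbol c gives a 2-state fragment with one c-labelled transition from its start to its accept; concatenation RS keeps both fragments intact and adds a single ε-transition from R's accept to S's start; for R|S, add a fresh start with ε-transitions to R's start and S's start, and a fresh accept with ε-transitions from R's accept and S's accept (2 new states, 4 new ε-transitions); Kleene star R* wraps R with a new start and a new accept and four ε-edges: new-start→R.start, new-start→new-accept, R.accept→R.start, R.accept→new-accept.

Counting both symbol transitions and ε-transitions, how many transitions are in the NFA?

21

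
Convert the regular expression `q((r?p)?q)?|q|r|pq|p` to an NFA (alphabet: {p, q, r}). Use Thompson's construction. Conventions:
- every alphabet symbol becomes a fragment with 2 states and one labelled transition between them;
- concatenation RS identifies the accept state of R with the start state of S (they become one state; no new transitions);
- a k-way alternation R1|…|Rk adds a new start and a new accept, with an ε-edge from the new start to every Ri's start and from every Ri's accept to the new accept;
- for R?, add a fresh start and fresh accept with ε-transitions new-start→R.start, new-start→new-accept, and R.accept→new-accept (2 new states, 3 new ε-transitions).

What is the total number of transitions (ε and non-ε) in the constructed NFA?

28

Bottom-up over the parse tree:
Each of the 9 symbol leaves contributes 1 transition (1 symbol, 0 ε).
  r? = 4 transitions (1 symbol, 3 ε)
  r?p = 5 transitions (2 symbol, 3 ε)
  (r?p)? = 8 transitions (2 symbol, 6 ε)
  (r?p)?q = 9 transitions (3 symbol, 6 ε)
  ((r?p)?q)? = 12 transitions (3 symbol, 9 ε)
  q((r?p)?q)? = 13 transitions (4 symbol, 9 ε)
  pq = 2 transitions (2 symbol, 0 ε)
  q((r?p)?q)?|q|r|pq|p = 28 transitions (9 symbol, 19 ε)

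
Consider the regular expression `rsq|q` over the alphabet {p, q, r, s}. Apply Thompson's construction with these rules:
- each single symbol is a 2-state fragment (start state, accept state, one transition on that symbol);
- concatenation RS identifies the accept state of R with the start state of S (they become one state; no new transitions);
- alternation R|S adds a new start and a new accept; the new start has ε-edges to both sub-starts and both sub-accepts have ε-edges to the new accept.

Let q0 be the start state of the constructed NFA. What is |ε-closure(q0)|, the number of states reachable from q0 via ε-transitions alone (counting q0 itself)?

3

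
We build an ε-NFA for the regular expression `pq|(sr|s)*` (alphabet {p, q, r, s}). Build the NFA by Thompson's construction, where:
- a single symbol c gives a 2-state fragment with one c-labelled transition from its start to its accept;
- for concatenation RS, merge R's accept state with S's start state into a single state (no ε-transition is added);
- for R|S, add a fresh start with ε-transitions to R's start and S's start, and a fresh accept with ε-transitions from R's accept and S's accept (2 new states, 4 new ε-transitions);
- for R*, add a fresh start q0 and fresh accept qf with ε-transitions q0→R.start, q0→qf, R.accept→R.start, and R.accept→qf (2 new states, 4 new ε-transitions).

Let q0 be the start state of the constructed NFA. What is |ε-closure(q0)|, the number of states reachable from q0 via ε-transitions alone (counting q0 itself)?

8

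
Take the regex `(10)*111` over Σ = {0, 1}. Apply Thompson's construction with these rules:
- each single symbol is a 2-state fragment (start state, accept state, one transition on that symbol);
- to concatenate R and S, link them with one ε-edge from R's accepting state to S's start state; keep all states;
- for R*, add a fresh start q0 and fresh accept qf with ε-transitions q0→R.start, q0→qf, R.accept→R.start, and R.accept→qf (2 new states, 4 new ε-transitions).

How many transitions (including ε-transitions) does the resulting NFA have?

Bottom-up over the parse tree:
Each of the 5 symbol leaves contributes 1 transition (1 symbol, 0 ε).
  10 → 3 transitions (2 symbol, 1 ε)
  (10)* → 7 transitions (2 symbol, 5 ε)
  (10)*111 → 13 transitions (5 symbol, 8 ε)

13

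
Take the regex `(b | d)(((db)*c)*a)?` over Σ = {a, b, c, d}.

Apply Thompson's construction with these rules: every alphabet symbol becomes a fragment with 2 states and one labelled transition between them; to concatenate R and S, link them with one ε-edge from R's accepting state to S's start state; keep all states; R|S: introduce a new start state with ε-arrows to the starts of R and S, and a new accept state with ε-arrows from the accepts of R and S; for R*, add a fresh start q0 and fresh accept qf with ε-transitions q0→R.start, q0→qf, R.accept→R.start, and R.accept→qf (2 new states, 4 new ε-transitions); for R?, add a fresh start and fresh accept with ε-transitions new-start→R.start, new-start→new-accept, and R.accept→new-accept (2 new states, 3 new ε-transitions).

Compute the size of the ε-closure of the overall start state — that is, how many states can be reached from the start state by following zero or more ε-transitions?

Let C(F) = |ε-closure(F.start)| within fragment F, and note whether F accepts ε. Symbol fragments have C = 1 and do not accept ε. Then:
  b | d : C = 1 + 1 + 1 = 3 (the new accept is not ε-reachable since no branch accepts ε)
  db : same as the first factor's closure: C = 1
  (db)* : C = 1 (new start) + 1 (body) + 1 (new accept) = 3
  (db)*c : the left operand accepts ε, so the closure extends into the next operand (via the concat ε-link); C = 3 + 1 = 4
  ((db)*c)* : new start has ε-edges to the inner start and to the new accept, so C = 2 + 4 = 6
  ((db)*c)*a : C = 6 + 1 = 7 (closure spills across the concat boundary because the left factor accepts ε)
  (((db)*c)*a)? : C = 1 (new start) + 7 (body) + 1 (new accept, via ε) = 9
  (b | d)(((db)*c)*a)? : same as the first factor's closure: C = 3

3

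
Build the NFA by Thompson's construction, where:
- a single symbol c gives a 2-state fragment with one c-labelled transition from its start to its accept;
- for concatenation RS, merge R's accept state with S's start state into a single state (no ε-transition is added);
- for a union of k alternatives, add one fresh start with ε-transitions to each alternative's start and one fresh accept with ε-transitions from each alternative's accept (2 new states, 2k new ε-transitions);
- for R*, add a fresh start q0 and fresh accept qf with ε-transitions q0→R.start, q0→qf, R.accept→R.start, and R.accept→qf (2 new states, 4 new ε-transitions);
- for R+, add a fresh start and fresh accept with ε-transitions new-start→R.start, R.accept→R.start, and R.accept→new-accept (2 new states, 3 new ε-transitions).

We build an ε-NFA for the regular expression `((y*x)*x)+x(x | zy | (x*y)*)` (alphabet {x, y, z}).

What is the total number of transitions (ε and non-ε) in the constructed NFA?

By structural recursion:
Each of the 9 symbol leaves contributes 1 transition (1 symbol, 0 ε).
  y* — 5 transitions (1 symbol, 4 ε)
  y*x — 6 transitions (2 symbol, 4 ε)
  (y*x)* — 10 transitions (2 symbol, 8 ε)
  (y*x)*x — 11 transitions (3 symbol, 8 ε)
  ((y*x)*x)+ — 14 transitions (3 symbol, 11 ε)
  zy — 2 transitions (2 symbol, 0 ε)
  x* — 5 transitions (1 symbol, 4 ε)
  x*y — 6 transitions (2 symbol, 4 ε)
  (x*y)* — 10 transitions (2 symbol, 8 ε)
  x | zy | (x*y)* — 19 transitions (5 symbol, 14 ε)
  ((y*x)*x)+x(x | zy | (x*y)*) — 34 transitions (9 symbol, 25 ε)

34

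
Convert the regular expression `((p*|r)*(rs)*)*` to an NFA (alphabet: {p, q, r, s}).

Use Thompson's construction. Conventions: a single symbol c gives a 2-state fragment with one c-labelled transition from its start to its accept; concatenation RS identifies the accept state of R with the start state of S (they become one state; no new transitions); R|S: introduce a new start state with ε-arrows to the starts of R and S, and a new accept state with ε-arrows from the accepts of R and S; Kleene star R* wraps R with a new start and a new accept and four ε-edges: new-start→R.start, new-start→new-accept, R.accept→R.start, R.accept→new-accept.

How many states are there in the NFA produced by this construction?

By structural recursion:
Each of the 4 symbol leaves contributes a 2-state fragment.
  p* → 4 states
  p*|r → 8 states
  (p*|r)* → 10 states
  rs → 3 states
  (rs)* → 5 states
  (p*|r)*(rs)* → 14 states
  ((p*|r)*(rs)*)* → 16 states

16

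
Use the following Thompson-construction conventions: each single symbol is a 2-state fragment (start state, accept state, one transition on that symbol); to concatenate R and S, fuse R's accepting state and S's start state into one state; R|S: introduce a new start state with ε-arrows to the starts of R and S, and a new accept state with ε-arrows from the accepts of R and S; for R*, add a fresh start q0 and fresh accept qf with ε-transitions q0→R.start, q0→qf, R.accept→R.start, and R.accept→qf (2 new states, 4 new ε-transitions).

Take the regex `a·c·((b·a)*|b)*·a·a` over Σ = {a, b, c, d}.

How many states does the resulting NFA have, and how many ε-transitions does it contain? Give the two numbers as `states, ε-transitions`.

15, 12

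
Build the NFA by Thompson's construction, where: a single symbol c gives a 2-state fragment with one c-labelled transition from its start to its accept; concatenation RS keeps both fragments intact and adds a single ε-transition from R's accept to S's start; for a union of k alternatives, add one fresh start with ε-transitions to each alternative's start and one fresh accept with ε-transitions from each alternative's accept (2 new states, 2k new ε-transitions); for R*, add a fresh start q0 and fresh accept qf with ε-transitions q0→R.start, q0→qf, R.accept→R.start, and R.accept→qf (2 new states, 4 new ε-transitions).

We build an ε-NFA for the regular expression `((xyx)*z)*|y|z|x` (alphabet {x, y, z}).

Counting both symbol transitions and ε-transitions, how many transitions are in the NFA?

26

Building bottom-up:
Each of the 7 symbol leaves contributes 1 transition (1 symbol, 0 ε).
  xyx : 5 transitions (3 symbol, 2 ε)
  (xyx)* : 9 transitions (3 symbol, 6 ε)
  (xyx)*z : 11 transitions (4 symbol, 7 ε)
  ((xyx)*z)* : 15 transitions (4 symbol, 11 ε)
  ((xyx)*z)*|y|z|x : 26 transitions (7 symbol, 19 ε)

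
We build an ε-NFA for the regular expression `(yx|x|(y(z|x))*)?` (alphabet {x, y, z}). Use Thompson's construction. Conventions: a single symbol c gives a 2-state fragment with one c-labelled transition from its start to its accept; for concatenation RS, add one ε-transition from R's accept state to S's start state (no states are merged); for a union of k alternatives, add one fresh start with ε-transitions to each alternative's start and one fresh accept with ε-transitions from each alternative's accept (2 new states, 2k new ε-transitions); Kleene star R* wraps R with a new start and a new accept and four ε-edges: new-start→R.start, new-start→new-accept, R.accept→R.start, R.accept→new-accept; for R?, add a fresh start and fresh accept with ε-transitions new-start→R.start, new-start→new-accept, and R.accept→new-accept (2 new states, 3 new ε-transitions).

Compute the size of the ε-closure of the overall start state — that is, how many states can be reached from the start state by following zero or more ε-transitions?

Compute the ε-closure size of each fragment's start state recursively; a symbol fragment's start has no outgoing ε-edge, so its closure is just itself (size 1).
  yx → |closure| equals the left operand's closure size = 1 (its accept is not ε-reachable, so the closure stops there)
  z|x → new start ε-reaches every alternative's start; none of them accept ε, so the new accept is not reached: |closure| = 1 + 1 + 1 = 3
  y(z|x) → |closure| equals the left operand's closure size = 1 (its accept is not ε-reachable, so the closure stops there)
  (y(z|x))* → new start has ε-edges to the inner start and to the new accept, so |closure| = 2 + 1 = 3
  yx|x|(y(z|x))* → |closure| = 1 (new start) + (1 + 1 + 3) + 1 (new accept, since some branch ε-reaches its own accept) = 7
  (yx|x|(y(z|x))*)? → |closure| = 1 (new start) + 7 (body) + 1 (new accept, via ε) = 9

9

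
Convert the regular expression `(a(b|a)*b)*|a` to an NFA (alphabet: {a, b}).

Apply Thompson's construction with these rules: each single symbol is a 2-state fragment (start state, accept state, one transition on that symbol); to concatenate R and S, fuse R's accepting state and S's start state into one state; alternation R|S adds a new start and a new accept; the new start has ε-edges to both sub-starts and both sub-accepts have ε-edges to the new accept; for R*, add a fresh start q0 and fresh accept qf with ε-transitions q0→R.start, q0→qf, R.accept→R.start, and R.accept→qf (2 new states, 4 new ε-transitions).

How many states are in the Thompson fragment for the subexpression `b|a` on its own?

6

Fragment for `b|a`:
Each of the 2 symbol leaves contributes a 2-state fragment.
  b|a = 6 states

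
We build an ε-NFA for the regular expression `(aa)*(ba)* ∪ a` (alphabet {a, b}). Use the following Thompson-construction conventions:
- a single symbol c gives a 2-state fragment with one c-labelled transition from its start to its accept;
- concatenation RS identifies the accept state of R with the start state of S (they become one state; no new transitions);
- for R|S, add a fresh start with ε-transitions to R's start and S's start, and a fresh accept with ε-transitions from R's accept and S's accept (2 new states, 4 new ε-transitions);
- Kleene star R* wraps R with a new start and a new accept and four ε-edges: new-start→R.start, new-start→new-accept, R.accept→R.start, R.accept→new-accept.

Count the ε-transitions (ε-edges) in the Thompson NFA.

Building bottom-up:
Each of the 5 symbol leaves contributes 0 ε-transitions.
  aa = 0 ε-transitions
  (aa)* = 4 ε-transitions
  ba = 0 ε-transitions
  (ba)* = 4 ε-transitions
  (aa)*(ba)* = 8 ε-transitions
  (aa)*(ba)* ∪ a = 12 ε-transitions

12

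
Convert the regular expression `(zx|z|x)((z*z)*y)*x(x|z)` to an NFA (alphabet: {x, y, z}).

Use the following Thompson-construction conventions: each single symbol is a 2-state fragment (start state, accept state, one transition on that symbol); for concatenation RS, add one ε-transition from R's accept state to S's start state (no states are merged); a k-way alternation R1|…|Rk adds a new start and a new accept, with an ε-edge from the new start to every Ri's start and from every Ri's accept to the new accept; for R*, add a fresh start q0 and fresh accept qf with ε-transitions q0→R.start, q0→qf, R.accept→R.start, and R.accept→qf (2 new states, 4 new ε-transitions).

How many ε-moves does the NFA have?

Bottom-up over the parse tree:
Each of the 10 symbol leaves contributes 0 ε-transitions.
  zx : 1 ε-transition
  zx|z|x : 7 ε-transitions
  z* : 4 ε-transitions
  z*z : 5 ε-transitions
  (z*z)* : 9 ε-transitions
  (z*z)*y : 10 ε-transitions
  ((z*z)*y)* : 14 ε-transitions
  x|z : 4 ε-transitions
  (zx|z|x)((z*z)*y)*x(x|z) : 28 ε-transitions

28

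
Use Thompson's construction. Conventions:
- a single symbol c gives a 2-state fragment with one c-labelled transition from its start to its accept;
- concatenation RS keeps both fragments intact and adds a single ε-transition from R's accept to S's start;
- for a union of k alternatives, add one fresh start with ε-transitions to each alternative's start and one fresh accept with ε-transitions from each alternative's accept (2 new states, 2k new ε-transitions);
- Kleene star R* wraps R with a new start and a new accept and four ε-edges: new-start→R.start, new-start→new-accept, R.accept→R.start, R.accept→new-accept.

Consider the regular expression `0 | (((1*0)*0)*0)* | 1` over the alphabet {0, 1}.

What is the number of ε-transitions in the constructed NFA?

25

Bottom-up over the parse tree:
Each of the 6 symbol leaves contributes 0 ε-transitions.
  1* → 4 ε-transitions
  1*0 → 5 ε-transitions
  (1*0)* → 9 ε-transitions
  (1*0)*0 → 10 ε-transitions
  ((1*0)*0)* → 14 ε-transitions
  ((1*0)*0)*0 → 15 ε-transitions
  (((1*0)*0)*0)* → 19 ε-transitions
  0 | (((1*0)*0)*0)* | 1 → 25 ε-transitions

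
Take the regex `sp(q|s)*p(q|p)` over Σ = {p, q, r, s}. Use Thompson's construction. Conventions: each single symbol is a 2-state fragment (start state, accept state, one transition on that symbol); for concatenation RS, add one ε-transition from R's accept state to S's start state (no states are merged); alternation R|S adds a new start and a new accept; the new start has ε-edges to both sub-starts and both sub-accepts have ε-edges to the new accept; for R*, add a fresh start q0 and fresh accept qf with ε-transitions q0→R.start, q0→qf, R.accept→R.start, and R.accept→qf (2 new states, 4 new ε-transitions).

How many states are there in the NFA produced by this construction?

20

Building bottom-up:
Each of the 7 symbol leaves contributes a 2-state fragment.
  q|s = 6 states
  (q|s)* = 8 states
  q|p = 6 states
  sp(q|s)*p(q|p) = 20 states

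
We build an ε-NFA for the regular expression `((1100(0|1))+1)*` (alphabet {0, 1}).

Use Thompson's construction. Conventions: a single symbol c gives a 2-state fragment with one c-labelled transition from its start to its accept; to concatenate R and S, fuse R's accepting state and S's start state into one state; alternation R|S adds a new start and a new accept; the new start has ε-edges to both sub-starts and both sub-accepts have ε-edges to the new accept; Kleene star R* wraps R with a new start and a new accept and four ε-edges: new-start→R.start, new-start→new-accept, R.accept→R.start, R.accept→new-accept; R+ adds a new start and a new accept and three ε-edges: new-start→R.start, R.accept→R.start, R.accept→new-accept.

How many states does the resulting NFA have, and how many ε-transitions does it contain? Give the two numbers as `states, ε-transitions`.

15, 11

Bottom-up over the parse tree:
Each of the 7 symbol leaves contributes 2 states and 0 ε-transitions.
  0|1 = 6 states, 4 ε-transitions
  1100(0|1) = 10 states, 4 ε-transitions
  (1100(0|1))+ = 12 states, 7 ε-transitions
  (1100(0|1))+1 = 13 states, 7 ε-transitions
  ((1100(0|1))+1)* = 15 states, 11 ε-transitions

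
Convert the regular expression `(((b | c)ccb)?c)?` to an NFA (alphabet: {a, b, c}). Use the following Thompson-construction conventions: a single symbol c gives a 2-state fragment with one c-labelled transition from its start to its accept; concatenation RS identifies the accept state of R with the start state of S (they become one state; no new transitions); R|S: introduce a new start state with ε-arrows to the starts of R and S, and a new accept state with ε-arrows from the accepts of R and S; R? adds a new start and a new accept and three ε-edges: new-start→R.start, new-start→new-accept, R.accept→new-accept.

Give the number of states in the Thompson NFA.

Bottom-up over the parse tree:
Each of the 6 symbol leaves contributes a 2-state fragment.
  b | c — 6 states
  (b | c)ccb — 9 states
  ((b | c)ccb)? — 11 states
  ((b | c)ccb)?c — 12 states
  (((b | c)ccb)?c)? — 14 states

14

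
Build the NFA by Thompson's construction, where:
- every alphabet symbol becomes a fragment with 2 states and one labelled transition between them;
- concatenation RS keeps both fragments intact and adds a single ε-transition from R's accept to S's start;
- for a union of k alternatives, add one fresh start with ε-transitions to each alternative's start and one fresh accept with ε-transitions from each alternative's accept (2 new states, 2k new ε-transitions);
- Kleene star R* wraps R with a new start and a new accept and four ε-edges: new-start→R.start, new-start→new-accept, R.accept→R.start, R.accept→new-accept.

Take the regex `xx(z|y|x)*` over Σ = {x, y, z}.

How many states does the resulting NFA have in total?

By structural recursion:
Each of the 5 symbol leaves contributes a 2-state fragment.
  z|y|x → 8 states
  (z|y|x)* → 10 states
  xx(z|y|x)* → 14 states

14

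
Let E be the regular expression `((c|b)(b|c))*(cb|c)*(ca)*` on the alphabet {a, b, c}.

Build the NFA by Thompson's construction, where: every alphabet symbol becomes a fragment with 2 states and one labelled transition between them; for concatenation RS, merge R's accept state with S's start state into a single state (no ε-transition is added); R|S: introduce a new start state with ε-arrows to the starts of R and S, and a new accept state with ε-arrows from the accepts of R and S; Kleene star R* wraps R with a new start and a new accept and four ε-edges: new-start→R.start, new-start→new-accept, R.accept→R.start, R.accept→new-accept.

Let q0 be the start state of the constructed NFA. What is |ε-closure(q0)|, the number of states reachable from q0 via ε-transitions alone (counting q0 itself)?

Work bottom-up. For each fragment F, track |ε-closure(F.start)| and whether F's accept lies in that closure (i.e. whether F accepts ε). A single-symbol fragment has closure size 1 and does not accept ε.
  c|b — C = 1 + 1 + 1 = 3 (the new accept is not ε-reachable since no branch accepts ε)
  b|c — C = 1 + 1 + 1 = 3 (the new accept is not ε-reachable since no branch accepts ε)
  (c|b)(b|c) — same as the first factor's closure: C = 3
  ((c|b)(b|c))* — C = 1 (new start) + 3 (body) + 1 (new accept) = 5
  cb — C equals the left operand's closure size = 1 (its accept is not ε-reachable, so the closure stops there)
  cb|c — new start ε-reaches every alternative's start; none of them accept ε, so the new accept is not reached: C = 1 + 1 + 1 = 3
  (cb|c)* — the star's fresh start ε-reaches both the body's start and the fresh accept: C = 2 + 3 = 5
  ca — C equals the left operand's closure size = 1 (its accept is not ε-reachable, so the closure stops there)
  (ca)* — C = 1 (new start) + 1 (body) + 1 (new accept) = 3
  ((c|b)(b|c))*(cb|c)*(ca)* — the left operand accepts ε, so the closure extends into the next operand (the shared merged state is already counted); C = 5 + (5−1) + (3−1) = 11

11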